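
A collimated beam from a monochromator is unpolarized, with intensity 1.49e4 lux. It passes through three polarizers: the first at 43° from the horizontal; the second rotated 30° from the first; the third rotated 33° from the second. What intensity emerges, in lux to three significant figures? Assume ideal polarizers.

Unpolarized light through the first polarizer → I₁ = 1.49e4 lux/2 = 7450 lux, polarized at 43°.
I₂ = I₁ · cos²(30°) = 7450 · 0.75 = 5588 lux.
I₃ = I₂ · cos²(33°) = 5588 · 0.7034 = 3930 lux.

I ≈ 3930 lux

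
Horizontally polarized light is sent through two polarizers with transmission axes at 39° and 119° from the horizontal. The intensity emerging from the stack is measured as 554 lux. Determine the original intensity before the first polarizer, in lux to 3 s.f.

I₀ ≈ 3.04e4 lux

I₁ = I₀ cos²(39° − 0°) = I₀ cos²(39°) = 0.604 I₀.
I₂ = I₁ cos²(119° − 39°) = 0.604 I₀ · cos²(80°) = 0.01821 I₀.
So 554 lux = 0.01821 I₀, giving I₀ = 554/0.01821 = 3.042e+04 lux.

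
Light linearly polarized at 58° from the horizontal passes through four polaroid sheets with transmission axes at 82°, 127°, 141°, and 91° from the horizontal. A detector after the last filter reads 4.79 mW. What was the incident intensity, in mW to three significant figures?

I₀ ≈ 29.5 mW

I₁ = I₀ cos²(82° − 58°) = I₀ cos²(24°) = 0.8346 I₀.
I₂ = I₁ cos²(127° − 82°) = 0.8346 I₀ · cos²(45°) = 0.4173 I₀.
I₃ = I₂ cos²(141° − 127°) = 0.4173 I₀ · cos²(14°) = 0.3929 I₀.
I₄ = I₃ cos²(91° − 141°) = 0.3929 I₀ · cos²(50°) = 0.1623 I₀.
So 4.79 mW = 0.1623 I₀, giving I₀ = 4.79/0.1623 = 29.51 mW.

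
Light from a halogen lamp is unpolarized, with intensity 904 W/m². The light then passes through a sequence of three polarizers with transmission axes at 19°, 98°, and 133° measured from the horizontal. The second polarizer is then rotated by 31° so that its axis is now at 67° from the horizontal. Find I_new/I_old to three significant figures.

Before rotation:
Unpolarized light through the first polarizer → I₁ = ½ I₀, now polarized at 19°.
I₂ = I₁ cos²(98° − 19°) = 0.5 I₀ · cos²(79°) = 0.0182 I₀.
I₃ = I₂ cos²(133° − 98°) = 0.0182 I₀ · cos²(35°) = 0.01222 I₀.
After rotation:
Unpolarized light through the first polarizer → I₁ = ½ I₀, now polarized at 19°.
I₂ = I₁ cos²(67° − 19°) = 0.5 I₀ · cos²(48°) = 0.2239 I₀.
I₃ = I₂ cos²(133° − 67°) = 0.2239 I₀ · cos²(66°) = 0.03704 I₀.
Ratio = 0.03704 / 0.01222 = 3.032.

I_new/I_old ≈ 3.03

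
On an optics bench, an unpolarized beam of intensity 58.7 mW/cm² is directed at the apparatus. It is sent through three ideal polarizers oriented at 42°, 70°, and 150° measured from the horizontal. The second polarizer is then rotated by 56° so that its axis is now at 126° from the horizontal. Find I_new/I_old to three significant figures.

I_new/I_old ≈ 0.388

Before rotation:
Unpolarized light through the first polarizer → I₁ = ½ I₀, now polarized at 42°.
I₂ = I₁ cos²(70° − 42°) = 0.5 I₀ · cos²(28°) = 0.3898 I₀.
I₃ = I₂ cos²(150° − 70°) = 0.3898 I₀ · cos²(80°) = 0.01175 I₀.
After rotation:
Unpolarized light through the first polarizer → I₁ = ½ I₀, now polarized at 42°.
I₂ = I₁ cos²(126° − 42°) = 0.5 I₀ · cos²(84°) = 0.005463 I₀.
I₃ = I₂ cos²(150° − 126°) = 0.005463 I₀ · cos²(24°) = 0.004559 I₀.
Ratio = 0.004559 / 0.01175 = 0.3879.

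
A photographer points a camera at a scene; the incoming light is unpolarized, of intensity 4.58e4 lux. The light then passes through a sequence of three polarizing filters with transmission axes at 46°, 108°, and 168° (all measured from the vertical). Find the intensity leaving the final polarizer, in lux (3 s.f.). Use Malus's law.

I ≈ 1260 lux

Unpolarized light through the first polarizer → I₁ = 4.58e4 lux/2 = 2.29e+04 lux, polarized at 46°.
I₂ = I₁ · cos²(62°) = 2.29e+04 · 0.2204 = 5047 lux.
I₃ = I₂ · cos²(60°) = 5047 · 0.25 = 1262 lux.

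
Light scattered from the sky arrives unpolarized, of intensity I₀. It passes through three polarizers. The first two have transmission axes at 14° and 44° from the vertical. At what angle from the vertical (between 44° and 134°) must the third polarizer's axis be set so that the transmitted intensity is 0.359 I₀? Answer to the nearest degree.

Unpolarized light through the first polarizer → I₁ = ½ I₀, now polarized at 14°.
I₂ = I₁ cos²(44° − 14°) = 0.5 I₀ · cos²(30°) = 0.375 I₀.
Need I₃/I₀ = 0.359, so cos²(θ − 44°) = 0.359 / 0.375 = 0.9573.
θ − 44° = arccos(√0.9573) = 11.9°, giving θ ≈ 44 + 11.9 = 55.9°.

θ ≈ 56°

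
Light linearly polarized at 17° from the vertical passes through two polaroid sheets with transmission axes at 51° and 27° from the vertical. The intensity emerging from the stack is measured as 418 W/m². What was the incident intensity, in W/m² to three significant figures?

I₀ ≈ 729 W/m²

I₁ = I₀ cos²(51° − 17°) = I₀ cos²(34°) = 0.6873 I₀.
I₂ = I₁ cos²(27° − 51°) = 0.6873 I₀ · cos²(24°) = 0.5736 I₀.
So 418 W/m² = 0.5736 I₀, giving I₀ = 418/0.5736 = 728.7 W/m².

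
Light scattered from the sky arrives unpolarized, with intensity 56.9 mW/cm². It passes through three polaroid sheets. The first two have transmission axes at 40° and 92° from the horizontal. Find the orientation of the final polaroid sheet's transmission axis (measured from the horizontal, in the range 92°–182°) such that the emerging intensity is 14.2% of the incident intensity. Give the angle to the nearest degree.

Unpolarized light through the first polarizer → I₁ = ½ I₀, now polarized at 40°.
I₂ = I₁ cos²(92° − 40°) = 0.5 I₀ · cos²(52°) = 0.1895 I₀.
Need I₃/I₀ = 0.142, so cos²(θ − 92°) = 0.142 / 0.1895 = 0.7493.
θ − 92° = arccos(√0.7493) = 30.0°, giving θ ≈ 92 + 30.0 = 122.0°.

θ ≈ 122°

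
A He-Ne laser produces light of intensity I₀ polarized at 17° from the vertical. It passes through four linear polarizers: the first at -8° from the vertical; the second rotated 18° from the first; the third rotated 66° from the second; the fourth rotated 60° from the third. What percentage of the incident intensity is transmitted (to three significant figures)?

I₁ = I₀ cos²(-8° − 17°) = I₀ cos²(25°) = 0.8214 I₀.
I₂ = I₁ cos²(18°) = 0.8214 · 0.9045 I₀ = 0.743 I₀.
I₃ = I₂ cos²(66°) = 0.743 · 0.1654 I₀ = 0.1229 I₀.
I₄ = I₃ cos²(60°) = 0.1229 · 0.25 I₀ = 0.03073 I₀.
That is 3.073% of the incident intensity.

≈ 3.07%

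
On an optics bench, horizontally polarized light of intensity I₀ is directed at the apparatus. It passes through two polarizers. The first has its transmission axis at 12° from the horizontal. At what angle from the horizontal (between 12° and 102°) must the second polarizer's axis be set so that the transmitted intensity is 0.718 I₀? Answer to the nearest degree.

I₁ = I₀ cos²(12° − 0°) = I₀ cos²(12°) = 0.9568 I₀.
Need I₂/I₀ = 0.718, so cos²(θ − 12°) = 0.718 / 0.9568 = 0.7504.
θ − 12° = arccos(√0.7504) = 30.0°, giving θ ≈ 12 + 30.0 = 42.0°.

θ ≈ 42°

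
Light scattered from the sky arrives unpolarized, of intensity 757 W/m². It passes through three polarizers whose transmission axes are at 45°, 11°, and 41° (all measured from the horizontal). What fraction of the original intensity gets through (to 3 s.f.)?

Unpolarized light through the first polarizer → I₁ = 757 W/m²/2 = 378.5 W/m², polarized at 45°.
I₂ = I₁ · cos²(34°) = 378.5 · 0.6873 = 260.1 W/m².
I₃ = I₂ · cos²(30°) = 260.1 · 0.75 = 195.1 W/m².
Transmitted fraction = 0.2577.

I/I₀ ≈ 0.258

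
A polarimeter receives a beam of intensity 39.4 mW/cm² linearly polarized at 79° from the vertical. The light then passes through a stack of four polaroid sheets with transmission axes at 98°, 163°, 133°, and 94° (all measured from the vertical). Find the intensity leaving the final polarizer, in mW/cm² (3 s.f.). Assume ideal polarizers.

I ≈ 2.85 mW/cm²

By Malus's law, I₁ = 39.4 mW/cm² · cos²(19°) = 35.22 mW/cm².
I₂ = I₁ · cos²(65°) = 35.22 · 0.1786 = 6.291 mW/cm².
I₃ = I₂ · cos²(30°) = 6.291 · 0.75 = 4.718 mW/cm².
I₄ = I₃ · cos²(39°) = 4.718 · 0.604 = 2.85 mW/cm².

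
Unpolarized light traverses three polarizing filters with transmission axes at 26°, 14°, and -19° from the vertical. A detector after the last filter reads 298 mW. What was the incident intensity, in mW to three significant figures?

I₀ ≈ 886 mW

Unpolarized light through the first polarizer → I₁ = ½ I₀, now polarized at 26°.
I₂ = I₁ cos²(14° − 26°) = 0.5 I₀ · cos²(12°) = 0.4784 I₀.
I₃ = I₂ cos²(-19° − 14°) = 0.4784 I₀ · cos²(33°) = 0.3365 I₀.
So 298 mW = 0.3365 I₀, giving I₀ = 298/0.3365 = 885.6 mW.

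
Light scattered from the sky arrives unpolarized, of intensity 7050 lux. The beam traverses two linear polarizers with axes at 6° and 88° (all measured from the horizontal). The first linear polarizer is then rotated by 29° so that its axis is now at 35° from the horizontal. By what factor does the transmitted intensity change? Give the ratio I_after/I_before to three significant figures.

Before rotation:
Unpolarized light through the first polarizer → I₁ = ½ I₀, now polarized at 6°.
I₂ = I₁ cos²(88° − 6°) = 0.5 I₀ · cos²(82°) = 0.009685 I₀.
After rotation:
Unpolarized light through the first polarizer → I₁ = ½ I₀, now polarized at 35°.
I₂ = I₁ cos²(88° − 35°) = 0.5 I₀ · cos²(53°) = 0.1811 I₀.
Ratio = 0.1811 / 0.009685 = 18.7.

I_new/I_old ≈ 18.7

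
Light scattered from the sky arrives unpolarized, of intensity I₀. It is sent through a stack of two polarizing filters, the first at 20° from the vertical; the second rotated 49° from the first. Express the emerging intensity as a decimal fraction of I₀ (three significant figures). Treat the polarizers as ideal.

≈ 0.215 I₀

Unpolarized light through the first polarizer → I₁ = ½ I₀, now polarized at 20°.
I₂ = I₁ cos²(49°) = 0.5 · 0.4304 I₀ = 0.2152 I₀.
Transmitted fraction = 0.2152.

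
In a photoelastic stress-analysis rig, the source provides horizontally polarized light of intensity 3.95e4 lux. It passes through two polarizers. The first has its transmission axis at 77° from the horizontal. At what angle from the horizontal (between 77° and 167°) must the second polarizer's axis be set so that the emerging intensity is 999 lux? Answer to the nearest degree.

I₁ = I₀ cos²(77° − 0°) = I₀ cos²(77°) = 0.0506 I₀.
Target fraction: 999 / 3.95e4 lux = 0.02529 of I₀.
Need I₂/I₀ = 0.02529, so cos²(θ − 77°) = 0.02529 / 0.0506 = 0.4998.
θ − 77° = arccos(√0.4998) = 45.0°, giving θ ≈ 77 + 45.0 = 122.0°.

θ ≈ 122°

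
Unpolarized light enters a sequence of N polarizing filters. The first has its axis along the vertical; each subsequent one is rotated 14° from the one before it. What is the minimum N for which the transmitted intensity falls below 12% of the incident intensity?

First polarizer halves the unpolarized light: factor 1/2.
Each further stage multiplies by cos²(14°) = 0.9415.
After N polarizers: T = 0.5·0.9415^(N−1). Require T < 0.12 ⇒ N−1 > ln(0.12/0.5)/ln(0.9415) = 23.66, so N−1 ≥ 24 and N = 25.
Check: N=25 gives T = 0.1176 < 0.12; N=24 gives T = 0.1249.

N = 25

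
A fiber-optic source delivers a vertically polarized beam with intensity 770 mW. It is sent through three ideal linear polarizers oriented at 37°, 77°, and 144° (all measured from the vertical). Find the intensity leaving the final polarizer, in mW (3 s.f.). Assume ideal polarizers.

I ≈ 44.0 mW

By Malus's law, I₁ = 770 mW · cos²(37°) = 491.1 mW.
I₂ = I₁ · cos²(40°) = 491.1 · 0.5868 = 288.2 mW.
I₃ = I₂ · cos²(67°) = 288.2 · 0.1527 = 44 mW.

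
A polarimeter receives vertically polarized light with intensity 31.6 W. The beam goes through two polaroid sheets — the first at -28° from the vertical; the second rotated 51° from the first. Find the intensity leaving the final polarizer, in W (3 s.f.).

I₁ = 31.6 W · cos²(28°) = 24.64 W.
I₂ = I₁ · cos²(51°) = 24.64 · 0.396 = 9.757 W.

I ≈ 9.76 W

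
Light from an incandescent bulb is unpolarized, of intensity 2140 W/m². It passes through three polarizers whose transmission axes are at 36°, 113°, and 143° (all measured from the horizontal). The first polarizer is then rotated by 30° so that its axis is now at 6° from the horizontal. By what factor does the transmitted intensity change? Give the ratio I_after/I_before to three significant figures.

Before rotation:
Unpolarized light through the first polarizer → I₁ = ½ I₀, now polarized at 36°.
I₂ = I₁ cos²(113° − 36°) = 0.5 I₀ · cos²(77°) = 0.0253 I₀.
I₃ = I₂ cos²(143° − 113°) = 0.0253 I₀ · cos²(30°) = 0.01898 I₀.
After rotation:
Unpolarized light through the first polarizer → I₁ = ½ I₀, now polarized at 6°.
Angle between axes 1 and 2: 73°. I₂ = 0.5 I₀ · cos²(73°) = 0.04274 I₀.
I₃ = I₂ cos²(143° − 113°) = 0.04274 I₀ · cos²(30°) = 0.03206 I₀.
Ratio = 0.03206 / 0.01898 = 1.689.

I_new/I_old ≈ 1.69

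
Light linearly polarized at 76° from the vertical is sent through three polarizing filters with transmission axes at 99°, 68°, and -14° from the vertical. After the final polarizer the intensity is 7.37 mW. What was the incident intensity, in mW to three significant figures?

I₀ ≈ 611 mW

I₁ = I₀ cos²(99° − 76°) = I₀ cos²(23°) = 0.8473 I₀.
I₂ = I₁ cos²(68° − 99°) = 0.8473 I₀ · cos²(31°) = 0.6226 I₀.
I₃ = I₂ cos²(-14° − 68°) = 0.6226 I₀ · cos²(82°) = 0.01206 I₀.
So 7.37 mW = 0.01206 I₀, giving I₀ = 7.37/0.01206 = 611.2 mW.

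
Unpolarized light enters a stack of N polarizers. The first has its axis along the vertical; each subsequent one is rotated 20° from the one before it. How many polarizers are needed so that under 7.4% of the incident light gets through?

First polarizer halves the unpolarized light: factor 1/2.
Each further stage multiplies by cos²(20°) = 0.883.
After N polarizers: T = 0.5·0.883^(N−1). Require T < 0.074 ⇒ N−1 > ln(0.074/0.5)/ln(0.883) = 15.36, so N−1 ≥ 16 and N = 17.
Check: N=17 gives T = 0.06832 < 0.074; N=16 gives T = 0.07736.

N = 17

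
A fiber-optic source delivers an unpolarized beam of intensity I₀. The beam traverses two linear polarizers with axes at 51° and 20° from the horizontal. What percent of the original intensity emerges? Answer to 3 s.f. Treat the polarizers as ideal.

Unpolarized light through the first polarizer → I₁ = ½ I₀, now polarized at 51°.
I₂ = I₁ cos²(20° − 51°) = 0.5 I₀ · cos²(31°) = 0.3674 I₀.
That is 36.74% of the incident intensity.

≈ 36.7%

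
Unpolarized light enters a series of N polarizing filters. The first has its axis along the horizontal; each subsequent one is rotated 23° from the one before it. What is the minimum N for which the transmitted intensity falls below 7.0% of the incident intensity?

N = 13

First polarizer halves the unpolarized light: factor 1/2.
Each further stage multiplies by cos²(23°) = 0.8473.
After N polarizers: T = 0.5·0.8473^(N−1). Require T < 0.070 ⇒ N−1 > ln(0.070/0.5)/ln(0.8473) = 11.87, so N−1 ≥ 12 and N = 13.
Check: N=13 gives T = 0.06849 < 0.070; N=12 gives T = 0.08082.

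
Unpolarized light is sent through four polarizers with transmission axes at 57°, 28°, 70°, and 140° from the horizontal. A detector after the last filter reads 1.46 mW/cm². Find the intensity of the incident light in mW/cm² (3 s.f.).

I₀ ≈ 59.1 mW/cm²

Unpolarized light through the first polarizer → I₁ = ½ I₀, now polarized at 57°.
I₂ = I₁ cos²(28° − 57°) = 0.5 I₀ · cos²(29°) = 0.3825 I₀.
I₃ = I₂ cos²(70° − 28°) = 0.3825 I₀ · cos²(42°) = 0.2112 I₀.
I₄ = I₃ cos²(140° − 70°) = 0.2112 I₀ · cos²(70°) = 0.02471 I₀.
So 1.46 mW/cm² = 0.02471 I₀, giving I₀ = 1.46/0.02471 = 59.09 mW/cm².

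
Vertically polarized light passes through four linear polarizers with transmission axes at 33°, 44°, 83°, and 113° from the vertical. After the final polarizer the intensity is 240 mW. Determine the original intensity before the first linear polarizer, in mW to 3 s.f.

I₀ ≈ 782 mW

I₁ = I₀ cos²(33° − 0°) = I₀ cos²(33°) = 0.7034 I₀.
I₂ = I₁ cos²(44° − 33°) = 0.7034 I₀ · cos²(11°) = 0.6778 I₀.
I₃ = I₂ cos²(83° − 44°) = 0.6778 I₀ · cos²(39°) = 0.4093 I₀.
I₄ = I₃ cos²(113° − 83°) = 0.4093 I₀ · cos²(30°) = 0.307 I₀.
So 240 mW = 0.307 I₀, giving I₀ = 240/0.307 = 781.8 mW.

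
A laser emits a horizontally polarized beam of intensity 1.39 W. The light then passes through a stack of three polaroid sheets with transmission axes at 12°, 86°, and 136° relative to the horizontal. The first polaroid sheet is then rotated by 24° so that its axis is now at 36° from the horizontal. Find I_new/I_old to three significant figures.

Before rotation:
I₁ = I₀ cos²(12° − 0°) = I₀ cos²(12°) = 0.9568 I₀.
I₂ = I₁ cos²(86° − 12°) = 0.9568 I₀ · cos²(74°) = 0.07269 I₀.
I₃ = I₂ cos²(136° − 86°) = 0.07269 I₀ · cos²(50°) = 0.03003 I₀.
After rotation:
I₁ = I₀ cos²(36° − 0°) = I₀ cos²(36°) = 0.6545 I₀.
I₂ = I₁ cos²(86° − 36°) = 0.6545 I₀ · cos²(50°) = 0.2704 I₀.
I₃ = I₂ cos²(136° − 86°) = 0.2704 I₀ · cos²(50°) = 0.1117 I₀.
Ratio = 0.1117 / 0.03003 = 3.72.

I_new/I_old ≈ 3.72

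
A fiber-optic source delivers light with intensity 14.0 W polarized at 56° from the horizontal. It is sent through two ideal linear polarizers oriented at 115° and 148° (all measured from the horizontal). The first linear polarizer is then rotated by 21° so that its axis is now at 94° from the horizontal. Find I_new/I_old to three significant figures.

Before rotation:
I₁ = I₀ cos²(115° − 56°) = I₀ cos²(59°) = 0.2653 I₀.
I₂ = I₁ cos²(148° − 115°) = 0.2653 I₀ · cos²(33°) = 0.1866 I₀.
After rotation:
I₁ = I₀ cos²(94° − 56°) = I₀ cos²(38°) = 0.621 I₀.
I₂ = I₁ cos²(148° − 94°) = 0.621 I₀ · cos²(54°) = 0.2145 I₀.
Ratio = 0.2145 / 0.1866 = 1.15.

I_new/I_old ≈ 1.15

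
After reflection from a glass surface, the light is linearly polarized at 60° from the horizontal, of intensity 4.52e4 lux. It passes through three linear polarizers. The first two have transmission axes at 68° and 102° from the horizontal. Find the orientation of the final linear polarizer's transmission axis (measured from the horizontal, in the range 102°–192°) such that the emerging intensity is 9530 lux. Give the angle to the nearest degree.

θ ≈ 158°

I₁ = I₀ cos²(68° − 60°) = I₀ cos²(8°) = 0.9806 I₀.
I₂ = I₁ cos²(102° − 68°) = 0.9806 I₀ · cos²(34°) = 0.674 I₀.
Target fraction: 9530 / 4.52e4 lux = 0.2108 of I₀.
Need I₃/I₀ = 0.2108, so cos²(θ − 102°) = 0.2108 / 0.674 = 0.3128.
θ − 102° = arccos(√0.3128) = 56.0°, giving θ ≈ 102 + 56.0 = 158.0°.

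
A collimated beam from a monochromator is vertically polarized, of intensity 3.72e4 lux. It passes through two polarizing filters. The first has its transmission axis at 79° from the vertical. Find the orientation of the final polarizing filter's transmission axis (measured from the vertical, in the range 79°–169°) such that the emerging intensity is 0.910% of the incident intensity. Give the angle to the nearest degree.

I₁ = I₀ cos²(79° − 0°) = I₀ cos²(79°) = 0.03641 I₀.
Need I₂/I₀ = 0.0091, so cos²(θ − 79°) = 0.0091 / 0.03641 = 0.2499.
θ − 79° = arccos(√0.2499) = 60.0°, giving θ ≈ 79 + 60.0 = 139.0°.

θ ≈ 139°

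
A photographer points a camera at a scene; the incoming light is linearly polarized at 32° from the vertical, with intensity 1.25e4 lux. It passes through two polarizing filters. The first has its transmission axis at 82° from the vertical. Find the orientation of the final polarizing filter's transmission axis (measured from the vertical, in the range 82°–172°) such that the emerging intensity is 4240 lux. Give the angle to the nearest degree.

I₁ = I₀ cos²(82° − 32°) = I₀ cos²(50°) = 0.4132 I₀.
Target fraction: 4240 / 1.25e4 lux = 0.3392 of I₀.
Need I₂/I₀ = 0.3392, so cos²(θ − 82°) = 0.3392 / 0.4132 = 0.821.
θ − 82° = arccos(√0.821) = 25.0°, giving θ ≈ 82 + 25.0 = 107.0°.

θ ≈ 107°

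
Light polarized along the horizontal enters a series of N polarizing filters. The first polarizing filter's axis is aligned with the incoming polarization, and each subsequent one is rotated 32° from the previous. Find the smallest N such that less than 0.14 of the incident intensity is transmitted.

N = 7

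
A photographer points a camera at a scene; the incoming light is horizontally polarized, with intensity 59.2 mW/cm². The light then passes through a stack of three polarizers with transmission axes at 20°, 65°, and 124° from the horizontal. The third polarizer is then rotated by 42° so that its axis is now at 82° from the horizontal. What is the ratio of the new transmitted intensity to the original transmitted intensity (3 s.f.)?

Before rotation:
I₁ = I₀ cos²(20° − 0°) = I₀ cos²(20°) = 0.883 I₀.
I₂ = I₁ cos²(65° − 20°) = 0.883 I₀ · cos²(45°) = 0.4415 I₀.
I₃ = I₂ cos²(124° − 65°) = 0.4415 I₀ · cos²(59°) = 0.1171 I₀.
After rotation:
I₁ = I₀ cos²(20° − 0°) = I₀ cos²(20°) = 0.883 I₀.
I₂ = I₁ cos²(65° − 20°) = 0.883 I₀ · cos²(45°) = 0.4415 I₀.
I₃ = I₂ cos²(82° − 65°) = 0.4415 I₀ · cos²(17°) = 0.4038 I₀.
Ratio = 0.4038 / 0.1171 = 3.448.

I_new/I_old ≈ 3.45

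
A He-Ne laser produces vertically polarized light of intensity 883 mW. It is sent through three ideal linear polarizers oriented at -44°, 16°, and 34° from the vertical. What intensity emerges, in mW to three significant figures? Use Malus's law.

By Malus's law, I₁ = 883 mW · cos²(44°) = 456.9 mW.
I₂ = I₁ · cos²(60°) = 456.9 · 0.25 = 114.2 mW.
I₃ = I₂ · cos²(18°) = 114.2 · 0.9045 = 103.3 mW.

I ≈ 103 mW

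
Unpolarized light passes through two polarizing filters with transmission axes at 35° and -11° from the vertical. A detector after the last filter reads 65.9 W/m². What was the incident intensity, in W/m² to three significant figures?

I₀ ≈ 273 W/m²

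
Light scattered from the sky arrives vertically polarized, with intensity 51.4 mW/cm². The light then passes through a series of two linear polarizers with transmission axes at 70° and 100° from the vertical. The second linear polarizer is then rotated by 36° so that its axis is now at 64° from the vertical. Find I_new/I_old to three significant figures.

I_new/I_old ≈ 1.32

Before rotation:
I₁ = I₀ cos²(70° − 0°) = I₀ cos²(70°) = 0.117 I₀.
I₂ = I₁ cos²(100° − 70°) = 0.117 I₀ · cos²(30°) = 0.08773 I₀.
After rotation:
I₁ = I₀ cos²(70° − 0°) = I₀ cos²(70°) = 0.117 I₀.
I₂ = I₁ cos²(64° − 70°) = 0.117 I₀ · cos²(6°) = 0.1157 I₀.
Ratio = 0.1157 / 0.08773 = 1.319.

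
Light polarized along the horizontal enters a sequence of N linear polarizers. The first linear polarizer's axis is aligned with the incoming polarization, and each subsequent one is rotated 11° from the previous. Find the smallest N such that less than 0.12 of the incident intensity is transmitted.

N = 59

First polarizer is aligned with the polarization: full transmission.
Each further stage multiplies by cos²(11°) = 0.9636.
After N polarizers: T = 0.9636^(N−1). Require T < 0.12 ⇒ N−1 > ln(0.12)/ln(0.9636) = 57.17, so N−1 ≥ 58 and N = 59.
Check: N=59 gives T = 0.1164 < 0.12; N=58 gives T = 0.1208.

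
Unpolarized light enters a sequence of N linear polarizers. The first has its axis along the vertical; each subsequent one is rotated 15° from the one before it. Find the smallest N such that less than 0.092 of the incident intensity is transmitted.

N = 26

First polarizer halves the unpolarized light: factor 1/2.
Each further stage multiplies by cos²(15°) = 0.933.
After N polarizers: T = 0.5·0.933^(N−1). Require T < 0.092 ⇒ N−1 > ln(0.092/0.5)/ln(0.933) = 24.41, so N−1 ≥ 25 and N = 26.
Check: N=26 gives T = 0.08834 < 0.092; N=25 gives T = 0.09468.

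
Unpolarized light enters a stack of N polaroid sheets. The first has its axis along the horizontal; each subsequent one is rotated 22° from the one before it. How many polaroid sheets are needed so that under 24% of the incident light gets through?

First polarizer halves the unpolarized light: factor 1/2.
Each further stage multiplies by cos²(22°) = 0.8597.
After N polarizers: T = 0.5·0.8597^(N−1). Require T < 0.24 ⇒ N−1 > ln(0.24/0.5)/ln(0.8597) = 4.85, so N−1 ≥ 5 and N = 6.
Check: N=6 gives T = 0.2348 < 0.24; N=5 gives T = 0.2731.

N = 6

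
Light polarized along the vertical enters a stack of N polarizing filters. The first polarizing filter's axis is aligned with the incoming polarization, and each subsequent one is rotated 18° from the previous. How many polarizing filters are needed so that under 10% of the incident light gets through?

N = 24

First polarizer is aligned with the polarization: full transmission.
Each further stage multiplies by cos²(18°) = 0.9045.
After N polarizers: T = 0.9045^(N−1). Require T < 0.10 ⇒ N−1 > ln(0.10)/ln(0.9045) = 22.94, so N−1 ≥ 23 and N = 24.
Check: N=24 gives T = 0.09942 < 0.10; N=23 gives T = 0.1099.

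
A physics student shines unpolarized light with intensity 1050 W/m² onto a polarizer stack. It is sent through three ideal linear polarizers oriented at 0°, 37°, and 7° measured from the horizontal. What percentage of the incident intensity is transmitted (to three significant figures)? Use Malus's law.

≈ 23.9%

Unpolarized light through the first polarizer → I₁ = 1050 W/m²/2 = 525 W/m², polarized at 0°.
I₂ = I₁ · cos²(37°) = 525 · 0.6378 = 334.9 W/m².
I₃ = I₂ · cos²(30°) = 334.9 · 0.75 = 251.1 W/m².
That is 23.92% of the incident intensity.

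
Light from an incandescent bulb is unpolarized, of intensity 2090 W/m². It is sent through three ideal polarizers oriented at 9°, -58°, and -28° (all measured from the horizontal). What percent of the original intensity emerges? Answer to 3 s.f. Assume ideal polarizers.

≈ 5.73%

Unpolarized light through the first polarizer → I₁ = 2090 W/m²/2 = 1045 W/m², polarized at 9°.
I₂ = I₁ · cos²(67°) = 1045 · 0.1527 = 159.5 W/m².
I₃ = I₂ · cos²(30°) = 159.5 · 0.75 = 119.7 W/m².
That is 5.725% of the incident intensity.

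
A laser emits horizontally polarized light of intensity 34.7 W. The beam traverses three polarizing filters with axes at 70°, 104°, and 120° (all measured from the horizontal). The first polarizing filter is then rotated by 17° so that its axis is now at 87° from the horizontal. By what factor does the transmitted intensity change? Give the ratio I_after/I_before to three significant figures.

I_new/I_old ≈ 0.0312

Before rotation:
By Malus's law, I₁ = I₀ cos²(70° − 0°) = I₀ cos²(70°) = 0.117 I₀.
I₂ = I₁ cos²(104° − 70°) = 0.117 I₀ · cos²(34°) = 0.0804 I₀.
I₃ = I₂ cos²(120° − 104°) = 0.0804 I₀ · cos²(16°) = 0.07429 I₀.
After rotation:
I₁ = I₀ cos²(87° − 0°) = I₀ cos²(87°) = 0.002739 I₀.
I₂ = I₁ cos²(104° − 87°) = 0.002739 I₀ · cos²(17°) = 0.002505 I₀.
I₃ = I₂ cos²(120° − 104°) = 0.002505 I₀ · cos²(16°) = 0.002315 I₀.
Ratio = 0.002315 / 0.07429 = 0.03116.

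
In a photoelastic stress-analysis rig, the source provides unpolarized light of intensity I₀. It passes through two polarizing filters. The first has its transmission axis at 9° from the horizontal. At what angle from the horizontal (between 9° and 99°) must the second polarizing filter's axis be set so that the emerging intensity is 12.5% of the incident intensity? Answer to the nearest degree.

θ ≈ 69°

Unpolarized light through the first polarizer → I₁ = ½ I₀, now polarized at 9°.
Need I₂/I₀ = 0.125, so cos²(θ − 9°) = 0.125 / 0.5 = 0.25.
θ − 9° = arccos(√0.25) = 60.0°, giving θ ≈ 9 + 60.0 = 69.0°.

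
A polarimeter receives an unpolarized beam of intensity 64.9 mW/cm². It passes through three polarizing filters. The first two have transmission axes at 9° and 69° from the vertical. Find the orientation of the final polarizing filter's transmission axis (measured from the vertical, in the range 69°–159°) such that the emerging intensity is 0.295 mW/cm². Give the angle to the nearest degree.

Unpolarized light through the first polarizer → I₁ = ½ I₀, now polarized at 9°.
I₂ = I₁ cos²(69° − 9°) = 0.5 I₀ · cos²(60°) = 0.125 I₀.
Target fraction: 0.295 / 64.9 mW/cm² = 0.004545 of I₀.
Need I₃/I₀ = 0.004545, so cos²(θ − 69°) = 0.004545 / 0.125 = 0.03636.
θ − 69° = arccos(√0.03636) = 79.0°, giving θ ≈ 69 + 79.0 = 148.0°.

θ ≈ 148°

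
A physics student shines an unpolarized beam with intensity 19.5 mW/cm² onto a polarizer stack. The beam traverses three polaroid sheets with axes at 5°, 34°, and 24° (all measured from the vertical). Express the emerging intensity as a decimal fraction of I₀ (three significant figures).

Unpolarized light through the first polarizer → I₁ = 19.5 mW/cm²/2 = 9.75 mW/cm², polarized at 5°.
I₂ = I₁ · cos²(29°) = 9.75 · 0.765 = 7.458 mW/cm².
I₃ = I₂ · cos²(10°) = 7.458 · 0.9698 = 7.233 mW/cm².
Transmitted fraction = 0.3709.

I/I₀ ≈ 0.371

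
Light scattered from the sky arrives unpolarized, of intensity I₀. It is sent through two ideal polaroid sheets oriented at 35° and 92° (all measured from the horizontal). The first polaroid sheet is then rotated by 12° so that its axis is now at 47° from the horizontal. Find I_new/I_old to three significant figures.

Before rotation:
Unpolarized light through the first polarizer → I₁ = ½ I₀, now polarized at 35°.
I₂ = I₁ cos²(92° − 35°) = 0.5 I₀ · cos²(57°) = 0.1483 I₀.
After rotation:
Unpolarized light through the first polarizer → I₁ = ½ I₀, now polarized at 47°.
I₂ = I₁ cos²(92° − 47°) = 0.5 I₀ · cos²(45°) = 0.25 I₀.
Ratio = 0.25 / 0.1483 = 1.686.

I_new/I_old ≈ 1.69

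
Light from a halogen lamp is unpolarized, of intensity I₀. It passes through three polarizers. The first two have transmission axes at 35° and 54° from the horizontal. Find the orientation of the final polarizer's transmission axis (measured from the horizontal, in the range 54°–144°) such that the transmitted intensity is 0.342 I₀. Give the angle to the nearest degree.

θ ≈ 83°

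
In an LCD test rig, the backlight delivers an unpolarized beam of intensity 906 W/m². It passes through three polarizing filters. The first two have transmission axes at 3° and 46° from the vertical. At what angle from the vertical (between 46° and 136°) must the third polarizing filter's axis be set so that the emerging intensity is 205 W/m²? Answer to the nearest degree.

Unpolarized light through the first polarizer → I₁ = ½ I₀, now polarized at 3°.
I₂ = I₁ cos²(46° − 3°) = 0.5 I₀ · cos²(43°) = 0.2674 I₀.
Target fraction: 205 / 906 W/m² = 0.2263 of I₀.
Need I₃/I₀ = 0.2263, so cos²(θ − 46°) = 0.2263 / 0.2674 = 0.8461.
θ − 46° = arccos(√0.8461) = 23.1°, giving θ ≈ 46 + 23.1 = 69.1°.

θ ≈ 69°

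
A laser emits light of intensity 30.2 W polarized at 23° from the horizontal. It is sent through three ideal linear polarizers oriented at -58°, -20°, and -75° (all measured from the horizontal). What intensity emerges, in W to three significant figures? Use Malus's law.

I ≈ 0.151 W

By Malus's law, I₁ = 30.2 W · cos²(81°) = 0.739 W.
I₂ = I₁ · cos²(38°) = 0.739 · 0.621 = 0.4589 W.
I₃ = I₂ · cos²(55°) = 0.4589 · 0.329 = 0.151 W.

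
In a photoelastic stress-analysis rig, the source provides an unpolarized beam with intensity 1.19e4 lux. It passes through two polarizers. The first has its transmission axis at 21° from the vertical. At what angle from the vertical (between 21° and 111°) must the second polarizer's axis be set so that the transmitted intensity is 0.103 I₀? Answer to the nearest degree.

Unpolarized light through the first polarizer → I₁ = ½ I₀, now polarized at 21°.
Need I₂/I₀ = 0.103, so cos²(θ − 21°) = 0.103 / 0.5 = 0.206.
θ − 21° = arccos(√0.206) = 63.0°, giving θ ≈ 21 + 63.0 = 84.0°.

θ ≈ 84°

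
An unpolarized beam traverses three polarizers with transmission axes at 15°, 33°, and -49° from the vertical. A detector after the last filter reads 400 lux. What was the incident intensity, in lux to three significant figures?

I₀ ≈ 4.57e4 lux

Unpolarized light through the first polarizer → I₁ = ½ I₀, now polarized at 15°.
I₂ = I₁ cos²(33° − 15°) = 0.5 I₀ · cos²(18°) = 0.4523 I₀.
I₃ = I₂ cos²(-49° − 33°) = 0.4523 I₀ · cos²(82°) = 0.00876 I₀.
So 400 lux = 0.00876 I₀, giving I₀ = 400/0.00876 = 4.566e+04 lux.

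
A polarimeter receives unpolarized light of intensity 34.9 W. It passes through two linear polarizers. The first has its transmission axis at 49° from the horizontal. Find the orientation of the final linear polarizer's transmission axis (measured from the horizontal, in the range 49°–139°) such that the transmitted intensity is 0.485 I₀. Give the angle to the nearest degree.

Unpolarized light through the first polarizer → I₁ = ½ I₀, now polarized at 49°.
Need I₂/I₀ = 0.485, so cos²(θ − 49°) = 0.485 / 0.5 = 0.97.
θ − 49° = arccos(√0.97) = 10.0°, giving θ ≈ 49 + 10.0 = 59.0°.

θ ≈ 59°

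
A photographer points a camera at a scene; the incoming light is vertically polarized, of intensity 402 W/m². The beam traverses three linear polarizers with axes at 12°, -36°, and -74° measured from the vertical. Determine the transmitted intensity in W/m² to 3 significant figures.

I ≈ 107 W/m²

I₁ = 402 W/m² · cos²(12°) = 384.6 W/m².
I₂ = I₁ · cos²(48°) = 384.6 · 0.4477 = 172.2 W/m².
I₃ = I₂ · cos²(38°) = 172.2 · 0.621 = 106.9 W/m².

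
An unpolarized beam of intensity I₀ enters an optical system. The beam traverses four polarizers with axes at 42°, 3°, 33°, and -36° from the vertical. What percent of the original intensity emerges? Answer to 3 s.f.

≈ 2.91%

Unpolarized light through the first polarizer → I₁ = ½ I₀, now polarized at 42°.
I₂ = I₁ cos²(3° − 42°) = 0.5 I₀ · cos²(39°) = 0.302 I₀.
I₃ = I₂ cos²(33° − 3°) = 0.302 I₀ · cos²(30°) = 0.2265 I₀.
I₄ = I₃ cos²(-36° − 33°) = 0.2265 I₀ · cos²(69°) = 0.02909 I₀.
That is 2.909% of the incident intensity.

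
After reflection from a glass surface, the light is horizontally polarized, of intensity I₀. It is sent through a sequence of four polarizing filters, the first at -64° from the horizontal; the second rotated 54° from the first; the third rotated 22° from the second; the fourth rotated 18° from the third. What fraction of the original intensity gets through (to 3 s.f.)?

≈ 0.0516 I₀

I₁ = I₀ cos²(-64° − 0°) = I₀ cos²(64°) = 0.1922 I₀.
I₂ = I₁ cos²(54°) = 0.1922 · 0.3455 I₀ = 0.06639 I₀.
I₃ = I₂ cos²(22°) = 0.06639 · 0.8597 I₀ = 0.05708 I₀.
I₄ = I₃ cos²(18°) = 0.05708 · 0.9045 I₀ = 0.05163 I₀.
Transmitted fraction = 0.05163.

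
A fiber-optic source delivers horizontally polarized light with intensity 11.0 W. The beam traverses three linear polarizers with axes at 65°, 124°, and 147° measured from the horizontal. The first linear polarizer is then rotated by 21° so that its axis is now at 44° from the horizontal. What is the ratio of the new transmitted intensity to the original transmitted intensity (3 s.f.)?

I_new/I_old ≈ 0.329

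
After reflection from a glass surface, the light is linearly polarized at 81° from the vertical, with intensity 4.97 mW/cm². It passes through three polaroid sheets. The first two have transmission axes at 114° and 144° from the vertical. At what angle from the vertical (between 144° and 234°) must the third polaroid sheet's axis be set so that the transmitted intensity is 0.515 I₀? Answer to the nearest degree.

θ ≈ 153°

By Malus's law, I₁ = I₀ cos²(114° − 81°) = I₀ cos²(33°) = 0.7034 I₀.
I₂ = I₁ cos²(144° − 114°) = 0.7034 I₀ · cos²(30°) = 0.5275 I₀.
Need I₃/I₀ = 0.515, so cos²(θ − 144°) = 0.515 / 0.5275 = 0.9763.
θ − 144° = arccos(√0.9763) = 8.9°, giving θ ≈ 144 + 8.9 = 152.9°.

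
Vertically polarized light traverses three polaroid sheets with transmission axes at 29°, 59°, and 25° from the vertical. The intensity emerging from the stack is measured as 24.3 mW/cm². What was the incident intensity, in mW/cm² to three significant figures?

I₁ = I₀ cos²(29° − 0°) = I₀ cos²(29°) = 0.765 I₀.
I₂ = I₁ cos²(59° − 29°) = 0.765 I₀ · cos²(30°) = 0.5737 I₀.
I₃ = I₂ cos²(25° − 59°) = 0.5737 I₀ · cos²(34°) = 0.3943 I₀.
So 24.3 mW/cm² = 0.3943 I₀, giving I₀ = 24.3/0.3943 = 61.63 mW/cm².

I₀ ≈ 61.6 mW/cm²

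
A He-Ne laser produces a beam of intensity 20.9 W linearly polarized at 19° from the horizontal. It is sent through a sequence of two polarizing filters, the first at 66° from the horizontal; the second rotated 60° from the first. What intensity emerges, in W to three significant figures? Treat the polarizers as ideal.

I₁ = 20.9 W · cos²(47°) = 9.721 W.
I₂ = I₁ · cos²(60°) = 9.721 · 0.25 = 2.43 W.

I ≈ 2.43 W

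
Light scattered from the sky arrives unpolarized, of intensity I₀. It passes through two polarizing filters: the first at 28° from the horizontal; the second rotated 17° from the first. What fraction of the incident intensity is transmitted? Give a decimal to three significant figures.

≈ 0.457 I₀

Unpolarized light through the first polarizer → I₁ = ½ I₀, now polarized at 28°.
I₂ = I₁ cos²(17°) = 0.5 · 0.9145 I₀ = 0.4573 I₀.
Transmitted fraction = 0.4573.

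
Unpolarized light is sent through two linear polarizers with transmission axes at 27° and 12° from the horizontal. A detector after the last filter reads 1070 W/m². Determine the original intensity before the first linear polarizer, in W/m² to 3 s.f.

I₀ ≈ 2290 W/m²

Unpolarized light through the first polarizer → I₁ = ½ I₀, now polarized at 27°.
I₂ = I₁ cos²(12° − 27°) = 0.5 I₀ · cos²(15°) = 0.4665 I₀.
So 1070 W/m² = 0.4665 I₀, giving I₀ = 1070/0.4665 = 2294 W/m².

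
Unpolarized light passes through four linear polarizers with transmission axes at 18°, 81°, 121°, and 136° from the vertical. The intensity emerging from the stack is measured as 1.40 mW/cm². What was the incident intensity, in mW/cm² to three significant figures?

I₀ ≈ 24.8 mW/cm²

Unpolarized light through the first polarizer → I₁ = ½ I₀, now polarized at 18°.
I₂ = I₁ cos²(81° − 18°) = 0.5 I₀ · cos²(63°) = 0.1031 I₀.
I₃ = I₂ cos²(121° − 81°) = 0.1031 I₀ · cos²(40°) = 0.06047 I₀.
I₄ = I₃ cos²(136° − 121°) = 0.06047 I₀ · cos²(15°) = 0.05642 I₀.
So 1.40 mW/cm² = 0.05642 I₀, giving I₀ = 1.40/0.05642 = 24.81 mW/cm².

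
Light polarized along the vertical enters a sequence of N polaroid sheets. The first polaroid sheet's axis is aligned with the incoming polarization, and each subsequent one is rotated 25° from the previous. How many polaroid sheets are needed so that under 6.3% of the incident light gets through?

N = 16

First polarizer is aligned with the polarization: full transmission.
Each further stage multiplies by cos²(25°) = 0.8214.
After N polarizers: T = 0.8214^(N−1). Require T < 0.063 ⇒ N−1 > ln(0.063)/ln(0.8214) = 14.05, so N−1 ≥ 15 and N = 16.
Check: N=16 gives T = 0.05227 < 0.063; N=15 gives T = 0.06364.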